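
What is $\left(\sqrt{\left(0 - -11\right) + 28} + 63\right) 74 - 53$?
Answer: $4609 + 74 \sqrt{39} \approx 5071.1$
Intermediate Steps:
$\left(\sqrt{\left(0 - -11\right) + 28} + 63\right) 74 - 53 = \left(\sqrt{\left(0 + 11\right) + 28} + 63\right) 74 - 53 = \left(\sqrt{11 + 28} + 63\right) 74 - 53 = \left(\sqrt{39} + 63\right) 74 - 53 = \left(63 + \sqrt{39}\right) 74 - 53 = \left(4662 + 74 \sqrt{39}\right) - 53 = 4609 + 74 \sqrt{39}$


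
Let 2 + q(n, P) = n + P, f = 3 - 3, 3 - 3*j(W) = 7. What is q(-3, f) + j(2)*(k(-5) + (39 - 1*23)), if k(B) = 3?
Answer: -91/3 ≈ -30.333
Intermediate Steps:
j(W) = -4/3 (j(W) = 1 - 1/3*7 = 1 - 7/3 = -4/3)
f = 0
q(n, P) = -2 + P + n (q(n, P) = -2 + (n + P) = -2 + (P + n) = -2 + P + n)
q(-3, f) + j(2)*(k(-5) + (39 - 1*23)) = (-2 + 0 - 3) - 4*(3 + (39 - 1*23))/3 = -5 - 4*(3 + (39 - 23))/3 = -5 - 4*(3 + 16)/3 = -5 - 4/3*19 = -5 - 76/3 = -91/3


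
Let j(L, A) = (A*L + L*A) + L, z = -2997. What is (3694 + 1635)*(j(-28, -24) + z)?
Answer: -8958049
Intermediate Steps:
j(L, A) = L + 2*A*L (j(L, A) = (A*L + A*L) + L = 2*A*L + L = L + 2*A*L)
(3694 + 1635)*(j(-28, -24) + z) = (3694 + 1635)*(-28*(1 + 2*(-24)) - 2997) = 5329*(-28*(1 - 48) - 2997) = 5329*(-28*(-47) - 2997) = 5329*(1316 - 2997) = 5329*(-1681) = -8958049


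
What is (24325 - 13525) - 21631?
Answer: -10831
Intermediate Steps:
(24325 - 13525) - 21631 = 10800 - 21631 = -10831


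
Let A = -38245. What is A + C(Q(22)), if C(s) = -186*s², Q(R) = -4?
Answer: -41221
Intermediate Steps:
A + C(Q(22)) = -38245 - 186*(-4)² = -38245 - 186*16 = -38245 - 2976 = -41221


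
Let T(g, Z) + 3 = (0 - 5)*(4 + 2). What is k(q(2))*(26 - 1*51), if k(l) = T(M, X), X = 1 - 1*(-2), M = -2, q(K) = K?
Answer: 825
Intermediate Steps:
X = 3 (X = 1 + 2 = 3)
T(g, Z) = -33 (T(g, Z) = -3 + (0 - 5)*(4 + 2) = -3 - 5*6 = -3 - 30 = -33)
k(l) = -33
k(q(2))*(26 - 1*51) = -33*(26 - 1*51) = -33*(26 - 51) = -33*(-25) = 825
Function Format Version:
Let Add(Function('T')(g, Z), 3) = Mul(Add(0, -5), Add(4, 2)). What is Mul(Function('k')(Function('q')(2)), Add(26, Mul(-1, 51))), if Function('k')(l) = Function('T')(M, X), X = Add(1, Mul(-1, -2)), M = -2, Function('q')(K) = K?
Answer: 825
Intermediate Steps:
X = 3 (X = Add(1, 2) = 3)
Function('T')(g, Z) = -33 (Function('T')(g, Z) = Add(-3, Mul(Add(0, -5), Add(4, 2))) = Add(-3, Mul(-5, 6)) = Add(-3, -30) = -33)
Function('k')(l) = -33
Mul(Function('k')(Function('q')(2)), Add(26, Mul(-1, 51))) = Mul(-33, Add(26, Mul(-1, 51))) = Mul(-33, Add(26, -51)) = Mul(-33, -25) = 825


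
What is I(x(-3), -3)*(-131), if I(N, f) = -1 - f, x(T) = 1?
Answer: -262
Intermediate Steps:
I(x(-3), -3)*(-131) = (-1 - 1*(-3))*(-131) = (-1 + 3)*(-131) = 2*(-131) = -262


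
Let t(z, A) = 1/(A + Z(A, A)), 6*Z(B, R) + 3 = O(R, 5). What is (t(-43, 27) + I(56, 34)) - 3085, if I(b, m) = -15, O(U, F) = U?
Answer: -96099/31 ≈ -3100.0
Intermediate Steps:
Z(B, R) = -½ + R/6
t(z, A) = 1/(-½ + 7*A/6) (t(z, A) = 1/(A + (-½ + A/6)) = 1/(-½ + 7*A/6))
(t(-43, 27) + I(56, 34)) - 3085 = (6/(-3 + 7*27) - 15) - 3085 = (6/(-3 + 189) - 15) - 3085 = (6/186 - 15) - 3085 = (6*(1/186) - 15) - 3085 = (1/31 - 15) - 3085 = -464/31 - 3085 = -96099/31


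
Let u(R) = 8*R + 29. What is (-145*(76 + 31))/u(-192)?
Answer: 15515/1507 ≈ 10.295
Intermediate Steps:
u(R) = 29 + 8*R
(-145*(76 + 31))/u(-192) = (-145*(76 + 31))/(29 + 8*(-192)) = (-145*107)/(29 - 1536) = -15515/(-1507) = -15515*(-1/1507) = 15515/1507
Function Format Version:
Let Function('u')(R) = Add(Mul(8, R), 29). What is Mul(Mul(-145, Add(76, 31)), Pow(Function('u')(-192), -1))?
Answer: Rational(15515, 1507) ≈ 10.295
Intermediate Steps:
Function('u')(R) = Add(29, Mul(8, R))
Mul(Mul(-145, Add(76, 31)), Pow(Function('u')(-192), -1)) = Mul(Mul(-145, Add(76, 31)), Pow(Add(29, Mul(8, -192)), -1)) = Mul(Mul(-145, 107), Pow(Add(29, -1536), -1)) = Mul(-15515, Pow(-1507, -1)) = Mul(-15515, Rational(-1, 1507)) = Rational(15515, 1507)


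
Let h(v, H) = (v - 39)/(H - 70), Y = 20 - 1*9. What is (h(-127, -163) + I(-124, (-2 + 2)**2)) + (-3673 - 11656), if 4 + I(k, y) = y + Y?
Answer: -3569860/233 ≈ -15321.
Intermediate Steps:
Y = 11 (Y = 20 - 9 = 11)
h(v, H) = (-39 + v)/(-70 + H)
I(k, y) = 7 + y (I(k, y) = -4 + (y + 11) = -4 + (11 + y) = 7 + y)
(h(-127, -163) + I(-124, (-2 + 2)**2)) + (-3673 - 11656) = ((-39 - 127)/(-70 - 163) + (7 + (-2 + 2)**2)) + (-3673 - 11656) = (-166/(-233) + (7 + 0**2)) - 15329 = (-1/233*(-166) + (7 + 0)) - 15329 = (166/233 + 7) - 15329 = 1797/233 - 15329 = -3569860/233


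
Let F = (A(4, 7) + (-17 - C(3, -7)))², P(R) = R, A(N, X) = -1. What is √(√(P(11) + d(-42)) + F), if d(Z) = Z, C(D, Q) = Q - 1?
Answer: √(100 + I*√31) ≈ 10.004 + 0.27828*I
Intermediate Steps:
C(D, Q) = -1 + Q
F = 100 (F = (-1 + (-17 - (-1 - 7)))² = (-1 + (-17 - 1*(-8)))² = (-1 + (-17 + 8))² = (-1 - 9)² = (-10)² = 100)
√(√(P(11) + d(-42)) + F) = √(√(11 - 42) + 100) = √(√(-31) + 100) = √(I*√31 + 100) = √(100 + I*√31)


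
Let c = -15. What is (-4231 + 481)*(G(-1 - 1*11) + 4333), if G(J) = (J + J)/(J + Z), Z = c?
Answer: -48756250/3 ≈ -1.6252e+7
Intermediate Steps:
Z = -15
G(J) = 2*J/(-15 + J) (G(J) = (J + J)/(J - 15) = (2*J)/(-15 + J) = 2*J/(-15 + J))
(-4231 + 481)*(G(-1 - 1*11) + 4333) = (-4231 + 481)*(2*(-1 - 1*11)/(-15 + (-1 - 1*11)) + 4333) = -3750*(2*(-1 - 11)/(-15 + (-1 - 11)) + 4333) = -3750*(2*(-12)/(-15 - 12) + 4333) = -3750*(2*(-12)/(-27) + 4333) = -3750*(2*(-12)*(-1/27) + 4333) = -3750*(8/9 + 4333) = -3750*39005/9 = -48756250/3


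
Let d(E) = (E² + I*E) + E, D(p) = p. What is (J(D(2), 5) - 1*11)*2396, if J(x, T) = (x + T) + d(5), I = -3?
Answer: 26356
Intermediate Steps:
d(E) = E² - 2*E (d(E) = (E² - 3*E) + E = E² - 2*E)
J(x, T) = 15 + T + x (J(x, T) = (x + T) + 5*(-2 + 5) = (T + x) + 5*3 = (T + x) + 15 = 15 + T + x)
(J(D(2), 5) - 1*11)*2396 = ((15 + 5 + 2) - 1*11)*2396 = (22 - 11)*2396 = 11*2396 = 26356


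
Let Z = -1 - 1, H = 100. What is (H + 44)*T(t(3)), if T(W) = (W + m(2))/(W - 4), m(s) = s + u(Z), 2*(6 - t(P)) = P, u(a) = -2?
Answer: 1296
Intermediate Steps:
Z = -2
t(P) = 6 - P/2
m(s) = -2 + s (m(s) = s - 2 = -2 + s)
T(W) = W/(-4 + W) (T(W) = (W + (-2 + 2))/(W - 4) = (W + 0)/(-4 + W) = W/(-4 + W))
(H + 44)*T(t(3)) = (100 + 44)*((6 - ½*3)/(-4 + (6 - ½*3))) = 144*((6 - 3/2)/(-4 + (6 - 3/2))) = 144*(9/(2*(-4 + 9/2))) = 144*(9/(2*(½))) = 144*((9/2)*2) = 144*9 = 1296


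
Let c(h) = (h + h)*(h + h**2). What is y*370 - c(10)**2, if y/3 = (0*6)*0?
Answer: -4840000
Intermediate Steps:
y = 0 (y = 3*((0*6)*0) = 3*(0*0) = 3*0 = 0)
c(h) = 2*h*(h + h**2) (c(h) = (2*h)*(h + h**2) = 2*h*(h + h**2))
y*370 - c(10)**2 = 0*370 - (2*10**2*(1 + 10))**2 = 0 - (2*100*11)**2 = 0 - 1*2200**2 = 0 - 1*4840000 = 0 - 4840000 = -4840000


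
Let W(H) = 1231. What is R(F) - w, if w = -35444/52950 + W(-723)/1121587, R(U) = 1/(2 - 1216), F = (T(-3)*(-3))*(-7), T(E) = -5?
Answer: 24061133328221/36048535211550 ≈ 0.66747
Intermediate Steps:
F = -105 (F = -5*(-3)*(-7) = 15*(-7) = -105)
R(U) = -1/1214 (R(U) = 1/(-1214) = -1/1214)
w = -19844174089/29694015825 (w = -35444/52950 + 1231/1121587 = -35444*1/52950 + 1231*(1/1121587) = -17722/26475 + 1231/1121587 = -19844174089/29694015825 ≈ -0.66829)
R(F) - w = -1/1214 - 1*(-19844174089/29694015825) = -1/1214 + 19844174089/29694015825 = 24061133328221/36048535211550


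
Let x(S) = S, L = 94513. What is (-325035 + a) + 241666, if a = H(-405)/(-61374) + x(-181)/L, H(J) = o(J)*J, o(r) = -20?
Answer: -80599067448012/966773477 ≈ -83369.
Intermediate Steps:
H(J) = -20*J
a = -129443999/966773477 (a = -20*(-405)/(-61374) - 181/94513 = 8100*(-1/61374) - 181*1/94513 = -1350/10229 - 181/94513 = -129443999/966773477 ≈ -0.13389)
(-325035 + a) + 241666 = (-325035 - 129443999/966773477) + 241666 = -314235346540694/966773477 + 241666 = -80599067448012/966773477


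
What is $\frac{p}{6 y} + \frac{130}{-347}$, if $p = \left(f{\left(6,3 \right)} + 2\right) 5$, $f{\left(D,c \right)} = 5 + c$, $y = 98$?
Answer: $- \frac{29545}{102018} \approx -0.28961$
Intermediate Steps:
$p = 50$ ($p = \left(\left(5 + 3\right) + 2\right) 5 = \left(8 + 2\right) 5 = 10 \cdot 5 = 50$)
$\frac{p}{6 y} + \frac{130}{-347} = \frac{50}{6 \cdot 98} + \frac{130}{-347} = \frac{50}{588} + 130 \left(- \frac{1}{347}\right) = 50 \cdot \frac{1}{588} - \frac{130}{347} = \frac{25}{294} - \frac{130}{347} = - \frac{29545}{102018}$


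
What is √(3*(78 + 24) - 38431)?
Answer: 25*I*√61 ≈ 195.26*I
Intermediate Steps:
√(3*(78 + 24) - 38431) = √(3*102 - 38431) = √(306 - 38431) = √(-38125) = 25*I*√61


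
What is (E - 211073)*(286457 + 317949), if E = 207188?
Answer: -2348117310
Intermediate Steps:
(E - 211073)*(286457 + 317949) = (207188 - 211073)*(286457 + 317949) = -3885*604406 = -2348117310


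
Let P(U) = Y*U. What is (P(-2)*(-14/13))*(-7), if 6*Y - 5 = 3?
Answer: -784/39 ≈ -20.103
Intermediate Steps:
Y = 4/3 (Y = ⅚ + (⅙)*3 = ⅚ + ½ = 4/3 ≈ 1.3333)
P(U) = 4*U/3
(P(-2)*(-14/13))*(-7) = (((4/3)*(-2))*(-14/13))*(-7) = -(-112)/(3*13)*(-7) = -8/3*(-14/13)*(-7) = (112/39)*(-7) = -784/39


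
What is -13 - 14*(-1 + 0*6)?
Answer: 1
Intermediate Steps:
-13 - 14*(-1 + 0*6) = -13 - 14*(-1 + 0) = -13 - 14*(-1) = -13 + 14 = 1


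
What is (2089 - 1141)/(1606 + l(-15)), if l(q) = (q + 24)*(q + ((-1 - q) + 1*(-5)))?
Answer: 237/388 ≈ 0.61082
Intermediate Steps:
l(q) = -144 - 6*q (l(q) = (24 + q)*(q + ((-1 - q) - 5)) = (24 + q)*(q + (-6 - q)) = (24 + q)*(-6) = -144 - 6*q)
(2089 - 1141)/(1606 + l(-15)) = (2089 - 1141)/(1606 + (-144 - 6*(-15))) = 948/(1606 + (-144 + 90)) = 948/(1606 - 54) = 948/1552 = 948*(1/1552) = 237/388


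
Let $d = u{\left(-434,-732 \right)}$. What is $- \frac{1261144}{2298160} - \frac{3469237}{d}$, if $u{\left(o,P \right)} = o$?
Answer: $\frac{249134823982}{31168795} \approx 7993.1$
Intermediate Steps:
$d = -434$
$- \frac{1261144}{2298160} - \frac{3469237}{d} = - \frac{1261144}{2298160} - \frac{3469237}{-434} = \left(-1261144\right) \frac{1}{2298160} - - \frac{3469237}{434} = - \frac{157643}{287270} + \frac{3469237}{434} = \frac{249134823982}{31168795}$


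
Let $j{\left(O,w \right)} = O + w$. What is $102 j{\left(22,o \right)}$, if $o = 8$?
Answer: $3060$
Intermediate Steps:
$102 j{\left(22,o \right)} = 102 \left(22 + 8\right) = 102 \cdot 30 = 3060$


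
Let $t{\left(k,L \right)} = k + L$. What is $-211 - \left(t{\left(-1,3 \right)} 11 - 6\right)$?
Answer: $-227$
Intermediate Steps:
$t{\left(k,L \right)} = L + k$
$-211 - \left(t{\left(-1,3 \right)} 11 - 6\right) = -211 - \left(\left(3 - 1\right) 11 - 6\right) = -211 - \left(2 \cdot 11 - 6\right) = -211 - \left(22 - 6\right) = -211 - 16 = -227$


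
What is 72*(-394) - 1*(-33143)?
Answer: 4775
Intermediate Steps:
72*(-394) - 1*(-33143) = -28368 + 33143 = 4775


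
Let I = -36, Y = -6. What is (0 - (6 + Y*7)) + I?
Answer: 0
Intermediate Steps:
(0 - (6 + Y*7)) + I = (0 - (6 - 6*7)) - 36 = (0 - (6 - 42)) - 36 = (0 - 1*(-36)) - 36 = (0 + 36) - 36 = 36 - 36 = 0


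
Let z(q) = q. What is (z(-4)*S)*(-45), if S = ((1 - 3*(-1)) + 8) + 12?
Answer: 4320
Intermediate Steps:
S = 24 (S = ((1 + 3) + 8) + 12 = (4 + 8) + 12 = 12 + 12 = 24)
(z(-4)*S)*(-45) = -4*24*(-45) = -96*(-45) = 4320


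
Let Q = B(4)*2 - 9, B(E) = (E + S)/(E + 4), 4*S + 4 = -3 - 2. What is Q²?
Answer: 18769/256 ≈ 73.316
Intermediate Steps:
S = -9/4 (S = -1 + (-3 - 2)/4 = -1 + (¼)*(-5) = -1 - 5/4 = -9/4 ≈ -2.2500)
B(E) = (-9/4 + E)/(4 + E) (B(E) = (E - 9/4)/(E + 4) = (-9/4 + E)/(4 + E))
Q = -137/16 (Q = ((-9/4 + 4)/(4 + 4))*2 - 9 = ((7/4)/8)*2 - 9 = ((⅛)*(7/4))*2 - 9 = (7/32)*2 - 9 = 7/16 - 9 = -137/16 ≈ -8.5625)
Q² = (-137/16)² = 18769/256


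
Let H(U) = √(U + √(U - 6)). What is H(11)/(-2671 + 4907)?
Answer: √(11 + √5)/2236 ≈ 0.0016271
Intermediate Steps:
H(U) = √(U + √(-6 + U))
H(11)/(-2671 + 4907) = √(11 + √(-6 + 11))/(-2671 + 4907) = √(11 + √5)/2236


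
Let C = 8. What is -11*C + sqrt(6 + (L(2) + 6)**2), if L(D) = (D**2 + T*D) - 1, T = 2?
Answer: -88 + 5*sqrt(7) ≈ -74.771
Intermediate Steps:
L(D) = -1 + D**2 + 2*D (L(D) = (D**2 + 2*D) - 1 = -1 + D**2 + 2*D)
-11*C + sqrt(6 + (L(2) + 6)**2) = -11*8 + sqrt(6 + ((-1 + 2**2 + 2*2) + 6)**2) = -88 + sqrt(6 + ((-1 + 4 + 4) + 6)**2) = -88 + sqrt(6 + (7 + 6)**2) = -88 + sqrt(6 + 13**2) = -88 + sqrt(6 + 169) = -88 + sqrt(175) = -88 + 5*sqrt(7)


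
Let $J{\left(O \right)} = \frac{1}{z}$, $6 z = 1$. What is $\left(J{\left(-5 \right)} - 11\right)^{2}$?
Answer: $25$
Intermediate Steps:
$z = \frac{1}{6}$ ($z = \frac{1}{6} \cdot 1 = \frac{1}{6} \approx 0.16667$)
$J{\left(O \right)} = 6$ ($J{\left(O \right)} = \frac{1}{\frac{1}{6}} = 6$)
$\left(J{\left(-5 \right)} - 11\right)^{2} = \left(6 - 11\right)^{2} = \left(-5\right)^{2} = 25$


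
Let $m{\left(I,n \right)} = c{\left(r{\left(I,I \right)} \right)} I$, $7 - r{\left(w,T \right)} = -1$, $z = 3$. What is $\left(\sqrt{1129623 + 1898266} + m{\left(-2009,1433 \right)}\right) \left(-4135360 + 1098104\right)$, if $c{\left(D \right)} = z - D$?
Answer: $-30509236520 - 3037256 \sqrt{3027889} \approx -3.5794 \cdot 10^{10}$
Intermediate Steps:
$r{\left(w,T \right)} = 8$ ($r{\left(w,T \right)} = 7 - -1 = 7 + 1 = 8$)
$c{\left(D \right)} = 3 - D$
$m{\left(I,n \right)} = - 5 I$ ($m{\left(I,n \right)} = \left(3 - 8\right) I = - 5 I$)
$\left(\sqrt{1129623 + 1898266} + m{\left(-2009,1433 \right)}\right) \left(-4135360 + 1098104\right) = \left(\sqrt{1129623 + 1898266} - -10045\right) \left(-4135360 + 1098104\right) = \left(\sqrt{3027889} + 10045\right) \left(-3037256\right) = \left(10045 + \sqrt{3027889}\right) \left(-3037256\right) = -30509236520 - 3037256 \sqrt{3027889}$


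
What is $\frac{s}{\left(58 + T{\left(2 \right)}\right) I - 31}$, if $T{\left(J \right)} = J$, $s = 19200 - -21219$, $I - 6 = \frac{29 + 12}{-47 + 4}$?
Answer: $\frac{1738017}{11687} \approx 148.71$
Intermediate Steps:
$I = \frac{217}{43}$ ($I = 6 + \frac{29 + 12}{-47 + 4} = 6 + \frac{41}{-43} = 6 + 41 \left(- \frac{1}{43}\right) = 6 - \frac{41}{43} = \frac{217}{43} \approx 5.0465$)
$s = 40419$ ($s = 19200 + 21219 = 40419$)
$\frac{s}{\left(58 + T{\left(2 \right)}\right) I - 31} = \frac{40419}{\left(58 + 2\right) \frac{217}{43} - 31} = \frac{40419}{60 \cdot \frac{217}{43} - 31} = \frac{40419}{\frac{13020}{43} - 31} = \frac{40419}{\frac{11687}{43}} = 40419 \cdot \frac{43}{11687} = \frac{1738017}{11687}$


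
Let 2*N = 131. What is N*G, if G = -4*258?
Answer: -67596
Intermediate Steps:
N = 131/2 (N = (1/2)*131 = 131/2 ≈ 65.500)
G = -1032
N*G = (131/2)*(-1032) = -67596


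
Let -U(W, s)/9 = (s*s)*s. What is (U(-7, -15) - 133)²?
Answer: 914578564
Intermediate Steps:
U(W, s) = -9*s³ (U(W, s) = -9*s*s*s = -9*s²*s = -9*s³)
(U(-7, -15) - 133)² = (-9*(-15)³ - 133)² = (-9*(-3375) - 133)² = (30375 - 133)² = 30242² = 914578564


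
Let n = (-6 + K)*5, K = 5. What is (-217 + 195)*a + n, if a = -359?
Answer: 7893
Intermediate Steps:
n = -5 (n = (-6 + 5)*5 = -1*5 = -5)
(-217 + 195)*a + n = (-217 + 195)*(-359) - 5 = -22*(-359) - 5 = 7898 - 5 = 7893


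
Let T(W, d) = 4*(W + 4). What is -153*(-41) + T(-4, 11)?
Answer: 6273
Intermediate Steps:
T(W, d) = 16 + 4*W (T(W, d) = 4*(4 + W) = 16 + 4*W)
-153*(-41) + T(-4, 11) = -153*(-41) + (16 + 4*(-4)) = 6273 + (16 - 16) = 6273 + 0 = 6273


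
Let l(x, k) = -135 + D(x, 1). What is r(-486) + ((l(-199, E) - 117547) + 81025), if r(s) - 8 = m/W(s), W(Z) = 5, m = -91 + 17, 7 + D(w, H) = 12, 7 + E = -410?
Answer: -183294/5 ≈ -36659.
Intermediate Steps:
E = -417 (E = -7 - 410 = -417)
D(w, H) = 5 (D(w, H) = -7 + 12 = 5)
m = -74
l(x, k) = -130 (l(x, k) = -135 + 5 = -130)
r(s) = -34/5 (r(s) = 8 - 74/5 = -34/5)
r(-486) + ((l(-199, E) - 117547) + 81025) = -34/5 + ((-130 - 117547) + 81025) = -34/5 + (-117677 + 81025) = -34/5 - 36652 = -183294/5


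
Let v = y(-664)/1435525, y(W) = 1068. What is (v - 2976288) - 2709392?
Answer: -8161935780932/1435525 ≈ -5.6857e+6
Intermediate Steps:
v = 1068/1435525 ≈ 0.00074398
(v - 2976288) - 2709392 = (1068/1435525 - 2976288) - 2709392 = -4272535830132/1435525 - 2709392 = -8161935780932/1435525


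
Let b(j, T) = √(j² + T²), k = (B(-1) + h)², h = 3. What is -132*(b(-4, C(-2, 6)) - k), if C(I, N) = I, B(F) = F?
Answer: 528 - 264*√5 ≈ -62.322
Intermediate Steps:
k = 4 (k = (-1 + 3)² = 2² = 4)
b(j, T) = √(T² + j²)
-132*(b(-4, C(-2, 6)) - k) = -132*(√((-2)² + (-4)²) - 1*4) = -132*(√(4 + 16) - 4) = -132*(√20 - 4) = -132*(2*√5 - 4) = -132*(-4 + 2*√5) = 528 - 264*√5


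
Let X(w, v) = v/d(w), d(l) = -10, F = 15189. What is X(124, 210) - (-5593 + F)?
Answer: -9617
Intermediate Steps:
X(w, v) = -v/10 (X(w, v) = v/(-10) = v*(-⅒) = -v/10)
X(124, 210) - (-5593 + F) = -⅒*210 - (-5593 + 15189) = -21 - 1*9596 = -21 - 9596 = -9617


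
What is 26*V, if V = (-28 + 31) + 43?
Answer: 1196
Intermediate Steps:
V = 46 (V = 3 + 43 = 46)
26*V = 26*46 = 1196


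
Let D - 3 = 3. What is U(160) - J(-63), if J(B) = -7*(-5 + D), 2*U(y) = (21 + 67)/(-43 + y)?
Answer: 863/117 ≈ 7.3761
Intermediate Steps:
D = 6 (D = 3 + 3 = 6)
U(y) = 44/(-43 + y) (U(y) = ((21 + 67)/(-43 + y))/2 = (88/(-43 + y))/2 = 44/(-43 + y))
J(B) = -7 (J(B) = -7*(-5 + 6) = -7*1 = -7)
U(160) - J(-63) = 44/(-43 + 160) - 1*(-7) = 44/117 + 7 = 863/117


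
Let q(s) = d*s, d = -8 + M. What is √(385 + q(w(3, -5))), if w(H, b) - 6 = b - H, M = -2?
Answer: 9*√5 ≈ 20.125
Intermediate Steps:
w(H, b) = 6 + b - H (w(H, b) = 6 + (b - H) = 6 + b - H)
d = -10 (d = -8 - 2 = -10)
q(s) = -10*s
√(385 + q(w(3, -5))) = √(385 - 10*(6 - 5 - 1*3)) = √(385 - 10*(6 - 5 - 3)) = √(385 - 10*(-2)) = √(385 + 20) = √405 = 9*√5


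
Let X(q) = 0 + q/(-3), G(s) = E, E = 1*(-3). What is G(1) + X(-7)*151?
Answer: 1048/3 ≈ 349.33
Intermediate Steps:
E = -3
G(s) = -3
X(q) = -q/3 (X(q) = 0 + q*(-⅓) = 0 - q/3 = -q/3)
G(1) + X(-7)*151 = -3 - ⅓*(-7)*151 = -3 + (7/3)*151 = -3 + 1057/3 = 1048/3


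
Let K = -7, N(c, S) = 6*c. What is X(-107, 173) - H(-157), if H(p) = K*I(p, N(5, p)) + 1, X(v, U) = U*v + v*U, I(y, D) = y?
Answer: -38122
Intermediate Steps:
X(v, U) = 2*U*v (X(v, U) = U*v + U*v = 2*U*v)
H(p) = 1 - 7*p (H(p) = -7*p + 1 = 1 - 7*p)
X(-107, 173) - H(-157) = 2*173*(-107) - (1 - 7*(-157)) = -37022 - (1 + 1099) = -37022 - 1*1100 = -37022 - 1100 = -38122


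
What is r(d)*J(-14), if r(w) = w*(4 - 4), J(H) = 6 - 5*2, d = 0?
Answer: 0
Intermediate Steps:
J(H) = -4 (J(H) = 6 - 10 = -4)
r(w) = 0 (r(w) = w*0 = 0)
r(d)*J(-14) = 0*(-4) = 0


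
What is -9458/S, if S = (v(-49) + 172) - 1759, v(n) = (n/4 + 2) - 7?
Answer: 37832/6417 ≈ 5.8956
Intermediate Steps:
v(n) = -5 + n/4 (v(n) = (n*(1/4) + 2) - 7 = (n/4 + 2) - 7 = (2 + n/4) - 7 = -5 + n/4)
S = -6417/4 (S = ((-5 + (1/4)*(-49)) + 172) - 1759 = ((-5 - 49/4) + 172) - 1759 = (-69/4 + 172) - 1759 = 619/4 - 1759 = -6417/4 ≈ -1604.3)
-9458/S = -9458/(-6417/4) = -9458*(-4/6417) = 37832/6417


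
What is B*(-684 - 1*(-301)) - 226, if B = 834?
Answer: -319648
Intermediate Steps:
B*(-684 - 1*(-301)) - 226 = 834*(-684 - 1*(-301)) - 226 = 834*(-684 + 301) - 226 = 834*(-383) - 226 = -319422 - 226 = -319648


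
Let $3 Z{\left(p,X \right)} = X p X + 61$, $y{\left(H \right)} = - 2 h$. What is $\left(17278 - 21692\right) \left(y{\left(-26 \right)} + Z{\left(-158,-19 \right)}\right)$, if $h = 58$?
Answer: $\frac{253032550}{3} \approx 8.4344 \cdot 10^{7}$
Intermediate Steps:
$y{\left(H \right)} = -116$ ($y{\left(H \right)} = \left(-2\right) 58 = -116$)
$Z{\left(p,X \right)} = \frac{61}{3} + \frac{p X^{2}}{3}$ ($Z{\left(p,X \right)} = \frac{X p X + 61}{3} = \frac{p X^{2} + 61}{3} = \frac{61 + p X^{2}}{3} = \frac{61}{3} + \frac{p X^{2}}{3}$)
$\left(17278 - 21692\right) \left(y{\left(-26 \right)} + Z{\left(-158,-19 \right)}\right) = \left(17278 - 21692\right) \left(-116 + \left(\frac{61}{3} + \frac{1}{3} \left(-158\right) \left(-19\right)^{2}\right)\right) = - 4414 \left(-116 + \left(\frac{61}{3} + \frac{1}{3} \left(-158\right) 361\right)\right) = - 4414 \left(-116 + \left(\frac{61}{3} - \frac{57038}{3}\right)\right) = - 4414 \left(-116 - \frac{56977}{3}\right) = \left(-4414\right) \left(- \frac{57325}{3}\right) = \frac{253032550}{3}$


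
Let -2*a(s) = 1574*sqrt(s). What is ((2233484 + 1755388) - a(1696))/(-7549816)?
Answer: -498609/943727 - 787*sqrt(106)/1887454 ≈ -0.53263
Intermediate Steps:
a(s) = -787*sqrt(s)
((2233484 + 1755388) - a(1696))/(-7549816) = ((2233484 + 1755388) - (-787)*sqrt(1696))/(-7549816) = (3988872 - (-787)*4*sqrt(106))*(-1/7549816) = (3988872 - (-3148)*sqrt(106))*(-1/7549816) = (3988872 + 3148*sqrt(106))*(-1/7549816) = -498609/943727 - 787*sqrt(106)/1887454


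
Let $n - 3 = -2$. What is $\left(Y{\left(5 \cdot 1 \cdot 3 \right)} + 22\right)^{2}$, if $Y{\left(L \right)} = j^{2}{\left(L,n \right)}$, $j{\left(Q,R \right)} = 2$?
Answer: $676$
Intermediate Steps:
$n = 1$ ($n = 3 - 2 = 1$)
$Y{\left(L \right)} = 4$ ($Y{\left(L \right)} = 2^{2} = 4$)
$\left(Y{\left(5 \cdot 1 \cdot 3 \right)} + 22\right)^{2} = \left(4 + 22\right)^{2} = 26^{2} = 676$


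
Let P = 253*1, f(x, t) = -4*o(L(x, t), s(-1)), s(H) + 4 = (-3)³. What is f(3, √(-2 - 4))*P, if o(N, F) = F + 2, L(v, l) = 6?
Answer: 29348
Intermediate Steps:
s(H) = -31 (s(H) = -4 + (-3)³ = -4 - 27 = -31)
o(N, F) = 2 + F
f(x, t) = 116 (f(x, t) = -4*(2 - 31) = -4*(-29) = 116)
P = 253
f(3, √(-2 - 4))*P = 116*253 = 29348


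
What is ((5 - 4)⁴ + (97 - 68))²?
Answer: 900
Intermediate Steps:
((5 - 4)⁴ + (97 - 68))² = (1⁴ + 29)² = (1 + 29)² = 30² = 900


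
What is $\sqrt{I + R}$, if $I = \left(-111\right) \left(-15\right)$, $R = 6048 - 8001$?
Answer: $12 i \sqrt{2} \approx 16.971 i$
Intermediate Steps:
$R = -1953$ ($R = 6048 - 8001 = -1953$)
$I = 1665$
$\sqrt{I + R} = \sqrt{1665 - 1953} = \sqrt{-288} = 12 i \sqrt{2}$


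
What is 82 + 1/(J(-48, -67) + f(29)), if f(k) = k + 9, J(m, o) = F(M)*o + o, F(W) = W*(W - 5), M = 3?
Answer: 30587/373 ≈ 82.003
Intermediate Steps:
F(W) = W*(-5 + W)
J(m, o) = -5*o (J(m, o) = (3*(-5 + 3))*o + o = (3*(-2))*o + o = -6*o + o = -5*o)
f(k) = 9 + k
82 + 1/(J(-48, -67) + f(29)) = 82 + 1/(-5*(-67) + (9 + 29)) = 82 + 1/(335 + 38) = 82 + 1/373 = 30587/373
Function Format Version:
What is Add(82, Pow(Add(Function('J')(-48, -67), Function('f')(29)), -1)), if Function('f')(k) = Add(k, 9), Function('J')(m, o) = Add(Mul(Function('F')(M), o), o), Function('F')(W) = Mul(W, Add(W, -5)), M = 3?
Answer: Rational(30587, 373) ≈ 82.003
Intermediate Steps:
Function('F')(W) = Mul(W, Add(-5, W))
Function('J')(m, o) = Mul(-5, o) (Function('J')(m, o) = Add(Mul(Mul(3, Add(-5, 3)), o), o) = Add(Mul(Mul(3, -2), o), o) = Add(Mul(-6, o), o) = Mul(-5, o))
Function('f')(k) = Add(9, k)
Add(82, Pow(Add(Function('J')(-48, -67), Function('f')(29)), -1)) = Add(82, Pow(Add(Mul(-5, -67), Add(9, 29)), -1)) = Add(82, Pow(Add(335, 38), -1)) = Add(82, Pow(373, -1)) = Add(82, Rational(1, 373)) = Rational(30587, 373)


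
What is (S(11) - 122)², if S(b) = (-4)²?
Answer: 11236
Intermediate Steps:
S(b) = 16
(S(11) - 122)² = (16 - 122)² = (-106)² = 11236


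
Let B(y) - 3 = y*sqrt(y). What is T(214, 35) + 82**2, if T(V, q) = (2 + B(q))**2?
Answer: 49624 + 350*sqrt(35) ≈ 51695.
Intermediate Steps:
B(y) = 3 + y**(3/2) (B(y) = 3 + y*sqrt(y) = 3 + y**(3/2))
T(V, q) = (5 + q**(3/2))**2 (T(V, q) = (2 + (3 + q**(3/2)))**2 = (5 + q**(3/2))**2)
T(214, 35) + 82**2 = (5 + 35**(3/2))**2 + 82**2 = (5 + 35*sqrt(35))**2 + 6724 = 6724 + (5 + 35*sqrt(35))**2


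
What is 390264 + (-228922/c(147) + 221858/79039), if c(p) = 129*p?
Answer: 584920258128344/1498816557 ≈ 3.9025e+5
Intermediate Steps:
390264 + (-228922/c(147) + 221858/79039) = 390264 + (-228922/(129*147) + 221858/79039) = 390264 + (-228922/18963 + 221858*(1/79039)) = 390264 + (-228922*1/18963 + 221858/79039) = 390264 + (-228922/18963 + 221858/79039) = 390264 - 13886672704/1498816557 = 584920258128344/1498816557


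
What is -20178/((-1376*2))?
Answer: 10089/1376 ≈ 7.3321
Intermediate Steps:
-20178/((-1376*2)) = -20178/(-2752) = -20178*(-1/2752) = 10089/1376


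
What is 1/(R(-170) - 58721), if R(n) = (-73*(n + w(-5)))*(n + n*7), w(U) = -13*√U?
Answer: I/(-16936321*I + 1290640*√5) ≈ -5.7379e-8 + 9.7774e-9*I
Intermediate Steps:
R(n) = 8*n*(-73*n + 949*I*√5) (R(n) = (-73*(n - 13*I*√5))*(n + n*7) = (-73*(n - 13*I*√5))*(n + 7*n) = (-73*(n - 13*I*√5))*(8*n) = (-73*n + 949*I*√5)*(8*n) = 8*n*(-73*n + 949*I*√5))
1/(R(-170) - 58721) = 1/(584*(-170)*(-1*(-170) + 13*I*√5) - 58721) = 1/(584*(-170)*(170 + 13*I*√5) - 58721) = 1/((-16877600 - 1290640*I*√5) - 58721) = 1/(-16936321 - 1290640*I*√5)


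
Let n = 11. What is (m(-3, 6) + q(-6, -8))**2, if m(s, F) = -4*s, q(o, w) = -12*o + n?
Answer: 9025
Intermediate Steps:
q(o, w) = 11 - 12*o (q(o, w) = -12*o + 11 = 11 - 12*o)
(m(-3, 6) + q(-6, -8))**2 = (-4*(-3) + (11 - 12*(-6)))**2 = (12 + (11 + 72))**2 = (12 + 83)**2 = 95**2 = 9025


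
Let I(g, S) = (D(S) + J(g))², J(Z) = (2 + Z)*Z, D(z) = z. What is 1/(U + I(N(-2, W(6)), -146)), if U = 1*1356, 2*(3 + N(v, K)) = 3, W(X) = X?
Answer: 16/366265 ≈ 4.3684e-5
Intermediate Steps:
N(v, K) = -3/2 (N(v, K) = -3 + (½)*3 = -3 + 3/2 = -3/2)
U = 1356
J(Z) = Z*(2 + Z)
I(g, S) = (S + g*(2 + g))²
1/(U + I(N(-2, W(6)), -146)) = 1/(1356 + (-146 - 3*(2 - 3/2)/2)²) = 1/(1356 + (-146 - 3/2*½)²) = 1/(1356 + (-146 - ¾)²) = 1/(1356 + (-587/4)²) = 1/(1356 + 344569/16) = 1/(366265/16) = 16/366265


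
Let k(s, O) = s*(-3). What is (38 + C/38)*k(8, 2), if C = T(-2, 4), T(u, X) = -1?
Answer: -17316/19 ≈ -911.37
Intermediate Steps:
k(s, O) = -3*s
C = -1
(38 + C/38)*k(8, 2) = (38 - 1/38)*(-3*8) = (38 - 1*1/38)*(-24) = (38 - 1/38)*(-24) = (1443/38)*(-24) = -17316/19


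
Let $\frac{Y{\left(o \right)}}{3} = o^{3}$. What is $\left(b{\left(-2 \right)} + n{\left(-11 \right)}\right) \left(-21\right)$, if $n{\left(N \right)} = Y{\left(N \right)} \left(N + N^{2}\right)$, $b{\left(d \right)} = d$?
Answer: $9223872$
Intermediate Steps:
$Y{\left(o \right)} = 3 o^{3}$
$n{\left(N \right)} = 3 N^{3} \left(N + N^{2}\right)$
$\left(b{\left(-2 \right)} + n{\left(-11 \right)}\right) \left(-21\right) = \left(-2 + 3 \left(-11\right)^{4} \left(1 - 11\right)\right) \left(-21\right) = \left(-2 + 3 \cdot 14641 \left(-10\right)\right) \left(-21\right) = \left(-2 - 439230\right) \left(-21\right) = \left(-439232\right) \left(-21\right) = 9223872$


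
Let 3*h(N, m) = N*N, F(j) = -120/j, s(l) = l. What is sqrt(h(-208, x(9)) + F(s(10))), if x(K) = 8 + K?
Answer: 2*sqrt(32421)/3 ≈ 120.04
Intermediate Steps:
h(N, m) = N**2/3 (h(N, m) = (N*N)/3 = N**2/3)
sqrt(h(-208, x(9)) + F(s(10))) = sqrt((1/3)*(-208)**2 - 120/10) = sqrt((1/3)*43264 - 120*1/10) = sqrt(43264/3 - 12) = sqrt(43228/3) = 2*sqrt(32421)/3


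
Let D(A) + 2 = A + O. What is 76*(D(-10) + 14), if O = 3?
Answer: 380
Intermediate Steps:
D(A) = 1 + A (D(A) = -2 + (A + 3) = -2 + (3 + A) = 1 + A)
76*(D(-10) + 14) = 76*((1 - 10) + 14) = 76*(-9 + 14) = 76*5 = 380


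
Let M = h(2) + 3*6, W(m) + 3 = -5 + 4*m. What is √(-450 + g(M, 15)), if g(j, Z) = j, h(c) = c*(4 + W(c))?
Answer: 2*I*√106 ≈ 20.591*I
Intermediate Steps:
W(m) = -8 + 4*m (W(m) = -3 + (-5 + 4*m) = -8 + 4*m)
h(c) = c*(-4 + 4*c) (h(c) = c*(4 + (-8 + 4*c)) = c*(-4 + 4*c))
M = 26 (M = 4*2*(-1 + 2) + 3*6 = 4*2*1 + 18 = 8 + 18 = 26)
√(-450 + g(M, 15)) = √(-450 + 26) = √(-424) = 2*I*√106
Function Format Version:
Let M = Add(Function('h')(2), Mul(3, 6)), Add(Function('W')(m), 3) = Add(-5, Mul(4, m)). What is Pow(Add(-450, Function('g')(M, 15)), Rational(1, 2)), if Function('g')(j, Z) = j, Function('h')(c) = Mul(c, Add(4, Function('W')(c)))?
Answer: Mul(2, I, Pow(106, Rational(1, 2))) ≈ Mul(20.591, I)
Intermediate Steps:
Function('W')(m) = Add(-8, Mul(4, m)) (Function('W')(m) = Add(-3, Add(-5, Mul(4, m))) = Add(-8, Mul(4, m)))
Function('h')(c) = Mul(c, Add(-4, Mul(4, c))) (Function('h')(c) = Mul(c, Add(4, Add(-8, Mul(4, c)))) = Mul(c, Add(-4, Mul(4, c))))
M = 26 (M = Add(Mul(4, 2, Add(-1, 2)), Mul(3, 6)) = Add(Mul(4, 2, 1), 18) = Add(8, 18) = 26)
Pow(Add(-450, Function('g')(M, 15)), Rational(1, 2)) = Pow(Add(-450, 26), Rational(1, 2)) = Pow(-424, Rational(1, 2)) = Mul(2, I, Pow(106, Rational(1, 2)))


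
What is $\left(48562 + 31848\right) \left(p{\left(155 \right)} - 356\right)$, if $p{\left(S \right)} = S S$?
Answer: $1903224290$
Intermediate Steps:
$p{\left(S \right)} = S^{2}$
$\left(48562 + 31848\right) \left(p{\left(155 \right)} - 356\right) = \left(48562 + 31848\right) \left(155^{2} - 356\right) = 80410 \left(24025 - 356\right) = 80410 \cdot 23669 = 1903224290$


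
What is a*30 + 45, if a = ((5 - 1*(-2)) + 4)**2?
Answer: 3675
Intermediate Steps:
a = 121 (a = ((5 + 2) + 4)**2 = (7 + 4)**2 = 11**2 = 121)
a*30 + 45 = 121*30 + 45 = 3630 + 45 = 3675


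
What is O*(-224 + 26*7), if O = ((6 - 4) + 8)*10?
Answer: -4200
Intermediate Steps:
O = 100 (O = (2 + 8)*10 = 10*10 = 100)
O*(-224 + 26*7) = 100*(-224 + 26*7) = 100*(-224 + 182) = 100*(-42) = -4200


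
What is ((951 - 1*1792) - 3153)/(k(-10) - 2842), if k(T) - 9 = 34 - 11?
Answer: 1997/1405 ≈ 1.4214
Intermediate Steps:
k(T) = 32 (k(T) = 9 + (34 - 11) = 9 + 23 = 32)
((951 - 1*1792) - 3153)/(k(-10) - 2842) = ((951 - 1*1792) - 3153)/(32 - 2842) = ((951 - 1792) - 3153)/(-2810) = (-841 - 3153)*(-1/2810) = -3994*(-1/2810) = 1997/1405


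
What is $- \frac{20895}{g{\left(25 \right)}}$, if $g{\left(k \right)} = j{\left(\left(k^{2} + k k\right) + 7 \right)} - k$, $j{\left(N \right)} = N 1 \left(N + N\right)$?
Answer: $- \frac{2985}{451439} \approx -0.0066122$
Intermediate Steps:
$j{\left(N \right)} = 2 N^{2}$ ($j{\left(N \right)} = N 2 N = 2 N^{2}$)
$g{\left(k \right)} = - k + 2 \left(7 + 2 k^{2}\right)^{2}$ ($g{\left(k \right)} = 2 \left(\left(k^{2} + k k\right) + 7\right)^{2} - k = 2 \left(\left(k^{2} + k^{2}\right) + 7\right)^{2} - k = 2 \left(2 k^{2} + 7\right)^{2} - k = 2 \left(7 + 2 k^{2}\right)^{2} - k = - k + 2 \left(7 + 2 k^{2}\right)^{2}$)
$- \frac{20895}{g{\left(25 \right)}} = - \frac{20895}{\left(-1\right) 25 + 2 \left(7 + 2 \cdot 25^{2}\right)^{2}} = - \frac{20895}{-25 + 2 \left(7 + 2 \cdot 625\right)^{2}} = - \frac{20895}{-25 + 2 \left(7 + 1250\right)^{2}} = - \frac{20895}{-25 + 2 \cdot 1257^{2}} = - \frac{20895}{-25 + 2 \cdot 1580049} = - \frac{20895}{-25 + 3160098} = - \frac{20895}{3160073} = \left(-20895\right) \frac{1}{3160073} = - \frac{2985}{451439}$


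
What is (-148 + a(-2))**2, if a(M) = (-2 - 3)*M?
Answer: 19044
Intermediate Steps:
a(M) = -5*M
(-148 + a(-2))**2 = (-148 - 5*(-2))**2 = (-148 + 10)**2 = (-138)**2 = 19044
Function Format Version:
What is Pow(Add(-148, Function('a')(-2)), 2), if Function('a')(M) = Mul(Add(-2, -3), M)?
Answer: 19044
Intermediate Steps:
Function('a')(M) = Mul(-5, M)
Pow(Add(-148, Function('a')(-2)), 2) = Pow(Add(-148, Mul(-5, -2)), 2) = Pow(Add(-148, 10), 2) = Pow(-138, 2) = 19044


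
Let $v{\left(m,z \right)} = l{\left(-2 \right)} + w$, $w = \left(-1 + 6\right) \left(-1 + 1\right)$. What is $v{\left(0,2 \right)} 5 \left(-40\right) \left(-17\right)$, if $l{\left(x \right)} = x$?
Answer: $-6800$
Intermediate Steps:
$w = 0$ ($w = 5 \cdot 0 = 0$)
$v{\left(m,z \right)} = -2$ ($v{\left(m,z \right)} = -2 + 0 = -2$)
$v{\left(0,2 \right)} 5 \left(-40\right) \left(-17\right) = \left(-2\right) 5 \left(-40\right) \left(-17\right) = \left(-10\right) \left(-40\right) \left(-17\right) = 400 \left(-17\right) = -6800$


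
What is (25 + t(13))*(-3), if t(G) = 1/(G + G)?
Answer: -1953/26 ≈ -75.115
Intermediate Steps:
t(G) = 1/(2*G)
(25 + t(13))*(-3) = (25 + (1/2)/13)*(-3) = (25 + (1/2)*(1/13))*(-3) = (25 + 1/26)*(-3) = (651/26)*(-3) = -1953/26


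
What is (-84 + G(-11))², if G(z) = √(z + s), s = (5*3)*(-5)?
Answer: (84 - I*√86)² ≈ 6970.0 - 1558.0*I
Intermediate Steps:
s = -75 (s = 15*(-5) = -75)
G(z) = √(-75 + z) (G(z) = √(z - 75) = √(-75 + z))
(-84 + G(-11))² = (-84 + √(-75 - 11))² = (-84 + √(-86))² = (-84 + I*√86)²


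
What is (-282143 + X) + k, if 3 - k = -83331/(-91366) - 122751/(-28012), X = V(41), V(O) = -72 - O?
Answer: -361198091105507/1279672196 ≈ -2.8226e+5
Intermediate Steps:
X = -113 (X = -72 - 1*41 = -72 - 41 = -113)
k = -2935751331/1279672196 (k = 3 - (-83331/(-91366) - 122751/(-28012)) = 3 - (-83331*(-1/91366) - 122751*(-1/28012)) = 3 - (83331/91366 + 122751/28012) = 3 - 1*6774767919/1279672196 = 3 - 6774767919/1279672196 = -2935751331/1279672196 ≈ -2.2941)
(-282143 + X) + k = (-282143 - 113) - 2935751331/1279672196 = -282256 - 2935751331/1279672196 = -361198091105507/1279672196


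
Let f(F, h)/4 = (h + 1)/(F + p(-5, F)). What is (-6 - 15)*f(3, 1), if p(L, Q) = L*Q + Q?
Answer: 56/3 ≈ 18.667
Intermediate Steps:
p(L, Q) = Q + L*Q
f(F, h) = -4*(1 + h)/(3*F) (f(F, h) = 4*((h + 1)/(F + F*(1 - 5))) = 4*((1 + h)/(F + F*(-4))) = 4*((1 + h)/(F - 4*F)) = 4*((1 + h)/((-3*F))) = 4*((1 + h)*(-1/(3*F))) = 4*(-(1 + h)/(3*F)) = -4*(1 + h)/(3*F))
(-6 - 15)*f(3, 1) = (-6 - 15)*((4/3)*(-1 - 1*1)/3) = -28*(-1 - 1)/3 = -28*(-2)/3 = -21*(-8/9) = 56/3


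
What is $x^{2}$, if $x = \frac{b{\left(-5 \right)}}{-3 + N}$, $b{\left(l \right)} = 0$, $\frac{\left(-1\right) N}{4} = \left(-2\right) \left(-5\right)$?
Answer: $0$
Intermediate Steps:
$N = -40$ ($N = - 4 \left(\left(-2\right) \left(-5\right)\right) = \left(-4\right) 10 = -40$)
$x = 0$ ($x = \frac{1}{-3 - 40} \cdot 0 = \frac{1}{-43} \cdot 0 = \left(- \frac{1}{43}\right) 0 = 0$)
$x^{2} = 0^{2} = 0$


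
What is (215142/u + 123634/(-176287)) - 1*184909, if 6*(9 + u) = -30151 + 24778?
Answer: -19681381931587/106301061 ≈ -1.8515e+5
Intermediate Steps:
u = -1809/2 (u = -9 + (-30151 + 24778)/6 = -9 + (⅙)*(-5373) = -9 - 1791/2 = -1809/2 ≈ -904.50)
(215142/u + 123634/(-176287)) - 1*184909 = (215142/(-1809/2) + 123634/(-176287)) - 1*184909 = (215142*(-2/1809) + 123634*(-1/176287)) - 184909 = (-143428/603 - 123634/176287) - 184909 = -25359043138/106301061 - 184909 = -19681381931587/106301061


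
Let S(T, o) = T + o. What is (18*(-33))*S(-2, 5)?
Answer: -1782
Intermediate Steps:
(18*(-33))*S(-2, 5) = (18*(-33))*(-2 + 5) = -594*3 = -1782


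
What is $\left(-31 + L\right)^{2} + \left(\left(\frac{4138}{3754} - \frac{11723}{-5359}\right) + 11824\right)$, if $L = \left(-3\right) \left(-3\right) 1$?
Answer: $\frac{123837331486}{10058843} \approx 12311.0$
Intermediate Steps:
$L = 9$ ($L = 9 \cdot 1 = 9$)
$\left(-31 + L\right)^{2} + \left(\left(\frac{4138}{3754} - \frac{11723}{-5359}\right) + 11824\right) = \left(-31 + 9\right)^{2} + \left(\left(\frac{4138}{3754} - \frac{11723}{-5359}\right) + 11824\right) = \left(-22\right)^{2} + \left(\left(4138 \cdot \frac{1}{3754} - - \frac{11723}{5359}\right) + 11824\right) = 484 + \left(\left(\frac{2069}{1877} + \frac{11723}{5359}\right) + 11824\right) = 484 + \left(\frac{33091842}{10058843} + 11824\right) = 484 + \frac{118968851474}{10058843} = \frac{123837331486}{10058843}$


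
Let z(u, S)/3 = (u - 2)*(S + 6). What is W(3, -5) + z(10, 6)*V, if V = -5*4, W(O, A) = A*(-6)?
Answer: -5730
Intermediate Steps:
W(O, A) = -6*A
z(u, S) = 3*(-2 + u)*(6 + S) (z(u, S) = 3*((u - 2)*(S + 6)) = 3*((-2 + u)*(6 + S)) = 3*(-2 + u)*(6 + S))
V = -20
W(3, -5) + z(10, 6)*V = -6*(-5) + (-36 - 6*6 + 18*10 + 3*6*10)*(-20) = 30 + (-36 - 36 + 180 + 180)*(-20) = 30 + 288*(-20) = 30 - 5760 = -5730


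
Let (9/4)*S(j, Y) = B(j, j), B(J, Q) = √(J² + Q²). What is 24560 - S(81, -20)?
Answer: 24560 - 36*√2 ≈ 24509.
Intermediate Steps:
S(j, Y) = 4*√2*√(j²)/9 (S(j, Y) = 4*√(j² + j²)/9 = 4*√(2*j²)/9 = 4*(√2*√(j²))/9 = 4*√2*√(j²)/9)
24560 - S(81, -20) = 24560 - 4*√2*√(81²)/9 = 24560 - 4*√2*√6561/9 = 24560 - 4*√2*81/9 = 24560 - 36*√2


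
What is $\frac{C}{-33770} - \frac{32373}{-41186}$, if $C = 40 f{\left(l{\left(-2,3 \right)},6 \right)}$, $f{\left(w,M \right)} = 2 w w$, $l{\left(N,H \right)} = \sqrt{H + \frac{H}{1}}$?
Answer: $\frac{107346693}{139085122} \approx 0.77181$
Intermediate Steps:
$l{\left(N,H \right)} = \sqrt{2} \sqrt{H}$ ($l{\left(N,H \right)} = \sqrt{H + H 1} = \sqrt{H + H} = \sqrt{2 H} = \sqrt{2} \sqrt{H}$)
$f{\left(w,M \right)} = 2 w^{2}$
$C = 480$ ($C = 40 \cdot 2 \left(\sqrt{2} \sqrt{3}\right)^{2} = 40 \cdot 2 \left(\sqrt{6}\right)^{2} = 40 \cdot 2 \cdot 6 = 40 \cdot 12 = 480$)
$\frac{C}{-33770} - \frac{32373}{-41186} = \frac{480}{-33770} - \frac{32373}{-41186} = 480 \left(- \frac{1}{33770}\right) - - \frac{32373}{41186} = - \frac{48}{3377} + \frac{32373}{41186} = \frac{107346693}{139085122}$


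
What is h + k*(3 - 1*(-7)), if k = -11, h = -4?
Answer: -114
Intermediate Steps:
h + k*(3 - 1*(-7)) = -4 - 11*(3 - 1*(-7)) = -4 - 11*(3 + 7) = -4 - 11*10 = -4 - 110 = -114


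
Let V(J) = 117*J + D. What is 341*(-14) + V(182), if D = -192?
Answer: 16328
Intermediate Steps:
V(J) = -192 + 117*J (V(J) = 117*J - 192 = -192 + 117*J)
341*(-14) + V(182) = 341*(-14) + (-192 + 117*182) = -4774 + (-192 + 21294) = -4774 + 21102 = 16328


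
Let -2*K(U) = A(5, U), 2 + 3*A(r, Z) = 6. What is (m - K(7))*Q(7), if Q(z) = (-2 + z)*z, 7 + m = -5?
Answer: -1190/3 ≈ -396.67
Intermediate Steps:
A(r, Z) = 4/3 (A(r, Z) = -⅔ + (⅓)*6 = -⅔ + 2 = 4/3)
m = -12 (m = -7 - 5 = -12)
K(U) = -⅔ (K(U) = -½*4/3 = -⅔)
Q(z) = z*(-2 + z)
(m - K(7))*Q(7) = (-12 - 1*(-⅔))*(7*(-2 + 7)) = (-12 + ⅔)*(7*5) = -34/3*35 = -1190/3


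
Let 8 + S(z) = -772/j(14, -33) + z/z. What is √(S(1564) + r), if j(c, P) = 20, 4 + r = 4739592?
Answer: 4*√7405535/5 ≈ 2177.1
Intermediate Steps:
r = 4739588 (r = -4 + 4739592 = 4739588)
S(z) = -228/5 (S(z) = -8 + (-772/20 + z/z) = -8 + (-772*1/20 + 1) = -8 + (-193/5 + 1) = -8 - 188/5 = -228/5)
√(S(1564) + r) = √(-228/5 + 4739588) = √(23697712/5) = 4*√7405535/5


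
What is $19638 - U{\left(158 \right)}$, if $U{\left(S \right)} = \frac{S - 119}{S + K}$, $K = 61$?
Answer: $\frac{1433561}{73} \approx 19638.0$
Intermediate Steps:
$U{\left(S \right)} = \frac{-119 + S}{61 + S}$ ($U{\left(S \right)} = \frac{S - 119}{S + 61} = \frac{-119 + S}{61 + S}$)
$19638 - U{\left(158 \right)} = 19638 - \frac{-119 + 158}{61 + 158} = 19638 - \frac{1}{219} \cdot 39 = 19638 - \frac{13}{73} = \frac{1433561}{73}$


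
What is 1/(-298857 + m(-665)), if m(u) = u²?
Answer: 1/143368 ≈ 6.9751e-6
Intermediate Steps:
1/(-298857 + m(-665)) = 1/(-298857 + (-665)²) = 1/(-298857 + 442225) = 1/143368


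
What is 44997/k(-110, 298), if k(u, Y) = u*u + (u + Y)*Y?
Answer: 14999/22708 ≈ 0.66052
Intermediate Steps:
k(u, Y) = u² + Y*(Y + u) (k(u, Y) = u² + (Y + u)*Y = u² + Y*(Y + u))
44997/k(-110, 298) = 44997/(298² + (-110)² + 298*(-110)) = 44997/(88804 + 12100 - 32780) = 44997/68124 = 44997*(1/68124) = 14999/22708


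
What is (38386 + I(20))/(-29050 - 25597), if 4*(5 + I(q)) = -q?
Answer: -38376/54647 ≈ -0.70225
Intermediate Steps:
I(q) = -5 - q/4 (I(q) = -5 + (-q)/4 = -5 - q/4)
(38386 + I(20))/(-29050 - 25597) = (38386 + (-5 - ¼*20))/(-29050 - 25597) = (38386 + (-5 - 5))/(-54647) = (38386 - 10)*(-1/54647) = 38376*(-1/54647) = -38376/54647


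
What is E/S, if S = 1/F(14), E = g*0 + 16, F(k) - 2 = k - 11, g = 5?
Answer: 80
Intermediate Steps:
F(k) = -9 + k (F(k) = 2 + (k - 11) = 2 + (-11 + k) = -9 + k)
E = 16 (E = 5*0 + 16 = 0 + 16 = 16)
S = ⅕ (S = 1/(-9 + 14) = 1/5 = ⅕ ≈ 0.20000)
E/S = 16/(⅕) = 16*5 = 80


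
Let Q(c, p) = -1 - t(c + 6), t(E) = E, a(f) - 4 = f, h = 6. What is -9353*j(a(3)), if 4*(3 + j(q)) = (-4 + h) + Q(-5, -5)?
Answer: 28059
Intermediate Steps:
a(f) = 4 + f
Q(c, p) = -7 - c (Q(c, p) = -1 - (c + 6) = -1 - (6 + c) = -1 + (-6 - c) = -7 - c)
j(q) = -3 (j(q) = -3 + ((-4 + 6) + (-7 - 1*(-5)))/4 = -3 + (2 + (-7 + 5))/4 = -3 + (2 - 2)/4 = -3 + (¼)*0 = -3 + 0 = -3)
-9353*j(a(3)) = -9353*(-3) = 28059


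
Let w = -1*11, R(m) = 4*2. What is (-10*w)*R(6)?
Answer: 880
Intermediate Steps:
R(m) = 8
w = -11
(-10*w)*R(6) = -10*(-11)*8 = 110*8 = 880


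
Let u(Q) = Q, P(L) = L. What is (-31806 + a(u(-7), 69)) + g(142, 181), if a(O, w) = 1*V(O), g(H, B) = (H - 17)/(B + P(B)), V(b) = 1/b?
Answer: -80595891/2534 ≈ -31806.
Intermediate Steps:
g(H, B) = (-17 + H)/(2*B) (g(H, B) = (H - 17)/(B + B) = (-17 + H)/((2*B)) = (-17 + H)*(1/(2*B)) = (-17 + H)/(2*B))
a(O, w) = 1/O
(-31806 + a(u(-7), 69)) + g(142, 181) = (-31806 + 1/(-7)) + (½)*(-17 + 142)/181 = (-31806 - ⅐) + (½)*(1/181)*125 = -222643/7 + 125/362 = -80595891/2534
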